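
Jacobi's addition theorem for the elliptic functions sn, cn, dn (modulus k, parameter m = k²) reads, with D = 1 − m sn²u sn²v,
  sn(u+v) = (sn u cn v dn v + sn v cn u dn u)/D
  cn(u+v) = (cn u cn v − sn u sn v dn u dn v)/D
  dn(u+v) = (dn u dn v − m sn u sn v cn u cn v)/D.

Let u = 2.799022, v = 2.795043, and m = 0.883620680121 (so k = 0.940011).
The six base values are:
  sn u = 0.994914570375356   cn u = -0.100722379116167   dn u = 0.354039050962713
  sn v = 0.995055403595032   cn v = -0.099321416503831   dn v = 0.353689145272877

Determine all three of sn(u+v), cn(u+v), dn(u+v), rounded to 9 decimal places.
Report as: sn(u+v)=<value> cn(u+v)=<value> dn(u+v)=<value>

m = k² = 0.883620680121
D = 1 − m·sn²u·sn²v = 0.1339719103955477
sn(u+v) = (sn u·cn v·dn v + sn v·cn u·dn u)/D = -0.07043359423518989/0.1339719103955477 = -0.5257340440039781
cn(u+v) = (cn u·cn v − sn u·sn v·dn u·dn v)/D = -0.1139630711158018/0.1339719103955477 = -0.8506489963405724
dn(u+v) = (dn u·dn v − m·sn u·sn v·cn u·cn v)/D = 0.1164685653798172/0.1339719103955477 = 0.8693506350394465

sn(u+v)=-0.525734044 cn(u+v)=-0.850648996 dn(u+v)=0.869350635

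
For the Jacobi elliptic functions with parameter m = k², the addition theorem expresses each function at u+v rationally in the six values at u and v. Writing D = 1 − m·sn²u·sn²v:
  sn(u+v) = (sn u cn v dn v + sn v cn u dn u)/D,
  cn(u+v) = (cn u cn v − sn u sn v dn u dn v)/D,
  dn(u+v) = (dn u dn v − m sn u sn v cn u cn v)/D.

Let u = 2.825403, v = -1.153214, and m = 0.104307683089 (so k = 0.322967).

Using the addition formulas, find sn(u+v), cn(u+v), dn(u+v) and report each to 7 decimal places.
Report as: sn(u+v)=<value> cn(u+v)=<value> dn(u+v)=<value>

sn u = 0.3914390620049683, cn u = -0.9202040321236756, dn u = 0.9919765638950663
sn v = -0.9056107495339503, cn v = 0.4241098564388203, dn v = 0.9562709100077825
m = k² = 0.104307683089
D = 1 − m·sn²u·sn²v = 0.9868922617352015
sn(u+v) = (sn u·cn v·dn v + sn v·cn u·dn u)/D = 0.9854139193356995/0.9868922617352015 = 0.998502022503548
cn(u+v) = (cn u·cn v − sn u·sn v·dn u·dn v)/D = -0.05399762820973643/0.9868922617352015 = -0.05471481569304759
dn(u+v) = (dn u·dn v − m·sn u·sn v·cn u·cn v)/D = 0.9341677268521239/0.9868922617352015 = 0.9465751866466409

sn(u+v)=0.9985020 cn(u+v)=-0.0547148 dn(u+v)=0.9465752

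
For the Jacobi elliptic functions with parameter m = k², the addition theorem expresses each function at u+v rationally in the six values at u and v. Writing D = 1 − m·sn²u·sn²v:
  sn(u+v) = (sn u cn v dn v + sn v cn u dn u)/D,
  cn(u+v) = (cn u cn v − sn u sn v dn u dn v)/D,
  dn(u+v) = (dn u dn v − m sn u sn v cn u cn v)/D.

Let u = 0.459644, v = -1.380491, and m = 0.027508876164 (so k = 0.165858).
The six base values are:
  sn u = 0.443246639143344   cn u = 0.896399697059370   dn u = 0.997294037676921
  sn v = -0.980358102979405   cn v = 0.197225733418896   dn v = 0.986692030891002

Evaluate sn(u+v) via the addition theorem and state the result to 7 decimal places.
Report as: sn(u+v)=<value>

sn(u+v)=-0.7942843

m = k² = 0.027508876164
D = 1 − m·sn²u·sn²v = 0.9948056257561733
sn(u+v) = (sn u·cn v·dn v + sn v·cn u·dn u)/D = -0.7901584609913803/0.9948056257561733 = -0.794284270749639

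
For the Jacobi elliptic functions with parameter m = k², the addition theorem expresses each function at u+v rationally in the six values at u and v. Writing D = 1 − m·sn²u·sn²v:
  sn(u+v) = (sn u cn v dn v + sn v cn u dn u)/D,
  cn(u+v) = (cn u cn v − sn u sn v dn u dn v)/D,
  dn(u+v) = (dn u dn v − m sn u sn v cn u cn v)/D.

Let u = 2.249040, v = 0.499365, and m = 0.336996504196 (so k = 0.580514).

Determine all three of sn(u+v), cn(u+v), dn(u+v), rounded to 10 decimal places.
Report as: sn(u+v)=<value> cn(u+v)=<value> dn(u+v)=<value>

sn u = 0.9116265330551678, cn u = -0.411019542394051, dn u = 0.8484896557286852
sn v = 0.4730362921186506, cn v = 0.8810429423919351, dn v = 0.9615573507539101
m = k² = 0.336996504196
D = 1 − m·sn²u·sn²v = 0.9373316539069087
sn(u+v) = (sn u·cn v·dn v + sn v·cn u·dn u)/D = 0.6073362400822688/0.9373316539069087 = 0.647941673100252
cn(u+v) = (cn u·cn v − sn u·sn v·dn u·dn v)/D = -0.7139561057226093/0.9373316539069087 = -0.7616899554674764
dn(u+v) = (dn u·dn v − m·sn u·sn v·cn u·cn v)/D = 0.868496980937986/0.9373316539069087 = 0.9265631618413699

sn(u+v)=0.6479416731 cn(u+v)=-0.7616899555 dn(u+v)=0.9265631618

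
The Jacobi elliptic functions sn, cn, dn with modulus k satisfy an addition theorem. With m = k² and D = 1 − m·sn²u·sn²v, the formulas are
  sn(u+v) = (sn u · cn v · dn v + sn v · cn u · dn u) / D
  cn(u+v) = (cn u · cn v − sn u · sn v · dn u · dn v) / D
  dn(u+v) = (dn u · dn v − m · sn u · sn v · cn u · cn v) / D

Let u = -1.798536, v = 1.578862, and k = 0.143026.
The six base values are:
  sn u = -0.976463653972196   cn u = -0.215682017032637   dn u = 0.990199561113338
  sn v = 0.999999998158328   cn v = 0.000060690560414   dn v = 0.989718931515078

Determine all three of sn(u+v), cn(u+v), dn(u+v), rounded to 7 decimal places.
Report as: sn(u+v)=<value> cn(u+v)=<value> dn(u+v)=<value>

sn(u+v)=-0.2178765 cn(u+v)=0.9759763 dn(u+v)=0.9995143

m = k² = 0.020456436676
D = 1 − m·sn²u·sn²v = 0.9804951709008893
sn(u+v) = (sn u·cn v·dn v + sn v·cn u·dn u)/D = -0.2136268910608381/0.9804951709008893 = -0.2178765356534652
cn(u+v) = (cn u·cn v − sn u·sn v·dn u·dn v)/D = 0.9569400877670685/0.9804951709008893 = 0.9759763394732704
dn(u+v) = (dn u·dn v − m·sn u·sn v·cn u·cn v)/D = 0.9800189901422224/0.9804951709008893 = 0.9995143466558542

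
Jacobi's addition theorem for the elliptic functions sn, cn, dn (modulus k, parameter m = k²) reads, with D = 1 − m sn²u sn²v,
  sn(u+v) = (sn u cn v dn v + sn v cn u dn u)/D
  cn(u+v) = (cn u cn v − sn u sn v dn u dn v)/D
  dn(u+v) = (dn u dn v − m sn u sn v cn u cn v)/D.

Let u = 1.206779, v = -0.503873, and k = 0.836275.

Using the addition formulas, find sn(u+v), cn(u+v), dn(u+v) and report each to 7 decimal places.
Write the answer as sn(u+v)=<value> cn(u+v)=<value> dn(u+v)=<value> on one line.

sn(u+v)=0.6183438 cn(u+v)=0.7859077 dn(u+v)=0.8559217

sn u = 0.8695626015597971, cn u = 0.4938227232201426, dn u = 0.6864325640693377
sn v = -0.4704500583631685, cn v = 0.8824266216440273, dn v = 0.919356448563406
m = k² = 0.699355875625
D = 1 − m·sn²u·sn²v = 0.8829619741069365
sn(u+v) = (sn u·cn v·dn v + sn v·cn u·dn u)/D = 0.5459740823827845/0.8829619741069365 = 0.6183438227167198
cn(u+v) = (cn u·cn v − sn u·sn v·dn u·dn v)/D = 0.6939266164985278/0.8829619741069365 = 0.7859077025376923
dn(u+v) = (dn u·dn v − m·sn u·sn v·cn u·cn v)/D = 0.7557462962051415/0.8829619741069365 = 0.8559216799449761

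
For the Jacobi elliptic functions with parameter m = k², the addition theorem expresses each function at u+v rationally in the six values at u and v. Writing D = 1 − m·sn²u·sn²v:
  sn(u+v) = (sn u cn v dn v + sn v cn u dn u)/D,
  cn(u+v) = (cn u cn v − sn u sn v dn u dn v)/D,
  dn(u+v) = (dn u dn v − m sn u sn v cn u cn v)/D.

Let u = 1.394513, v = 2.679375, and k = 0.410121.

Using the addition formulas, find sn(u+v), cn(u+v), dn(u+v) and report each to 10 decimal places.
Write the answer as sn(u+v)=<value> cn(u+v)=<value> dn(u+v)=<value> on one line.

sn(u+v)=-0.6990165426 cn(u+v)=-0.7151054980 dn(u+v)=0.9580259891

sn u = 0.9741487537522321, cn u = 0.2259075155079464, dn u = 0.9167249749380692
sn v = 0.5668240386255689, cn v = -0.8238388854844129, dn v = 0.9726044178160678
m = k² = 0.168199234641
D = 1 − m·sn²u·sn²v = 0.9487172750147453
sn(u+v) = (sn u·cn v·dn v + sn v·cn u·dn u)/D = -0.6631690694477565/0.9487172750147453 = -0.6990165425600049
cn(u+v) = (cn u·cn v − sn u·sn v·dn u·dn v)/D = -0.6784329393825159/0.9487172750147453 = -0.7151054979703742
dn(u+v) = (dn u·dn v − m·sn u·sn v·cn u·cn v)/D = 0.9088958058013219/0.9487172750147453 = 0.9580259891306349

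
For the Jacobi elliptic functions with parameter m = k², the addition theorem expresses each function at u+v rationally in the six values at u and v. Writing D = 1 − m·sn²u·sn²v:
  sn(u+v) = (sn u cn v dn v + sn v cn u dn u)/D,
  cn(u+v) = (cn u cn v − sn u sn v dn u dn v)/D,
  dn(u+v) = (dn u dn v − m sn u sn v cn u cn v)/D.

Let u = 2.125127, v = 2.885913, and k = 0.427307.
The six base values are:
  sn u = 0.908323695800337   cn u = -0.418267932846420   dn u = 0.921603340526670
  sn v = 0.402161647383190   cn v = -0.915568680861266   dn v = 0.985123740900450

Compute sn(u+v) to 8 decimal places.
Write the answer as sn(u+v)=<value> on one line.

sn(u+v)=-0.99861633

m = k² = 0.182591272249
D = 1 − m·sn²u·sn²v = 0.9756352137871062
sn(u+v) = (sn u·cn v·dn v + sn v·cn u·dn u)/D = -0.9742852592974307/0.9756352137871062 = -0.9986163327536781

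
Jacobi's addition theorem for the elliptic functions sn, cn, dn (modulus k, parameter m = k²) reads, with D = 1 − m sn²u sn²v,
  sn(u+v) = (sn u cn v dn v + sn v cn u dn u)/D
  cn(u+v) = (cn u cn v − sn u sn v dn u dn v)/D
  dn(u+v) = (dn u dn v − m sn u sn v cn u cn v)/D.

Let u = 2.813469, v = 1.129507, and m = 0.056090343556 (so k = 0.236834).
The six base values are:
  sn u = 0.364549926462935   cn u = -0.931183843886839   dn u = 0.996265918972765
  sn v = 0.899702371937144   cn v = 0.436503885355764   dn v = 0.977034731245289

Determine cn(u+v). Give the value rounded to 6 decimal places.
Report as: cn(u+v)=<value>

m = k² = 0.056090343556
D = 1 − m·sn²u·sn²v = 0.9939660756504775
cn(u+v) = (cn u·cn v − sn u·sn v·dn u·dn v)/D = -0.7257229010586336/0.9939660756504775 = -0.7301284408360733

cn(u+v)=-0.730128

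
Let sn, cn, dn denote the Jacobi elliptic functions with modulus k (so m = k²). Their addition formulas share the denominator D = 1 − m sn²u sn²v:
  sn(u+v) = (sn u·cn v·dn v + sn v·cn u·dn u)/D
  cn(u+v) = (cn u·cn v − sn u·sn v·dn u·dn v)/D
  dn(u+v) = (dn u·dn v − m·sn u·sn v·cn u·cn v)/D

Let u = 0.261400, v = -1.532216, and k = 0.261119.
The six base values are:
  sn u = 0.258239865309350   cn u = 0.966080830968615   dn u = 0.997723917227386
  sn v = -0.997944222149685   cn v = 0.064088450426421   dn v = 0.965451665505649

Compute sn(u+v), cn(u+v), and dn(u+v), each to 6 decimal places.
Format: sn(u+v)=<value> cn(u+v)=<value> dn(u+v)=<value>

sn(u+v)=-0.950225 cn(u+v)=0.311565 dn(u+v)=0.968729

m = k² = 0.068183132161
D = 1 − m·sn²u·sn²v = 0.9954716909730559
sn(u+v) = (sn u·cn v·dn v + sn v·cn u·dn u)/D = -0.9459220126580481/0.9954716909730559 = -0.9502249247624773
cn(u+v) = (cn u·cn v − sn u·sn v·dn u·dn v)/D = 0.3101538868008957/0.9954716909730559 = 0.3115647482629323
dn(u+v) = (dn u·dn v − m·sn u·sn v·cn u·cn v)/D = 0.9643421445597317/0.9954716909730559 = 0.968728848147459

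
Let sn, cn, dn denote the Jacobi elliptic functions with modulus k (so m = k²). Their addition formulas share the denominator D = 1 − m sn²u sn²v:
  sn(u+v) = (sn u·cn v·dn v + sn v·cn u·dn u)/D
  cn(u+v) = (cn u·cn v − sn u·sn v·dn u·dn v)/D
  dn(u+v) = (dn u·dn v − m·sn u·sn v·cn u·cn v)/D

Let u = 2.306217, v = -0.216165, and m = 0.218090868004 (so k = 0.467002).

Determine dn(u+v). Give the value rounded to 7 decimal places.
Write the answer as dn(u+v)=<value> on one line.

dn(u+v)=0.9006301

sn u = 0.8411338086418463, cn u = -0.5408270665930671, dn u = 0.919619151613064
sn v = -0.2141303524905464, cn v = 0.9768050942446371, dn v = 0.9949875071701936
m = k² = 0.218090868004
D = 1 − m·sn²u·sn²v = 0.9929250378034597
dn(u+v) = (dn u·dn v − m·sn u·sn v·cn u·cn v)/D = 0.8942581798805574/0.9929250378034597 = 0.9006301038181368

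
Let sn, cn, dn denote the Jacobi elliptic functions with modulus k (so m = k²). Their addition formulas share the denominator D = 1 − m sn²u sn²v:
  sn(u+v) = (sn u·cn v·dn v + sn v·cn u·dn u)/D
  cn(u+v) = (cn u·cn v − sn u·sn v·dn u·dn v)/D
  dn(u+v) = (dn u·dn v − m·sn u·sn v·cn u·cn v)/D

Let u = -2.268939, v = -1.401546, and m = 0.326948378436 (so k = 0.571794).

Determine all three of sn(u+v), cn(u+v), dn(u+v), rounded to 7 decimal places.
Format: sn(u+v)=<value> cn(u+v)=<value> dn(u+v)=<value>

sn(u+v)=0.2084498 cn(u+v)=-0.9780331 dn(u+v)=0.9928714

sn u = -0.9009234201763995, cn u = -0.4339780996521123, dn u = 0.8571044833412442
sn v = -0.9634974672082517, cn v = 0.2677174456087686, dn v = 0.8345566918694871
m = k² = 0.326948378436
D = 1 − m·sn²u·sn²v = 0.7536479978783811
sn(u+v) = (sn u·cn v·dn v + sn v·cn u·dn u)/D = 0.15709776309584/0.7536479978783811 = 0.2084497849633927
cn(u+v) = (cn u·cn v − sn u·sn v·dn u·dn v)/D = -0.7370926655016828/0.7536479978783811 = -0.9780330705802925
dn(u+v) = (dn u·dn v − m·sn u·sn v·cn u·cn v)/D = 0.7482755605167645/0.7536479978783811 = 0.9928714235601492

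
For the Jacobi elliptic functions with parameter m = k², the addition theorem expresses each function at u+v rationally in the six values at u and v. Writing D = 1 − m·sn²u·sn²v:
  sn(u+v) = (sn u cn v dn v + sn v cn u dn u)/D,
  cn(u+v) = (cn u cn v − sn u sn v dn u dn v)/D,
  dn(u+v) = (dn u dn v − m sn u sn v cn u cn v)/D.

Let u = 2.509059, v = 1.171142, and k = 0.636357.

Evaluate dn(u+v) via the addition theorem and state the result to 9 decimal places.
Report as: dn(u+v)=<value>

sn u = 0.8361007535827283, cn u = -0.5485759107529184, dn u = 0.8467075534199421
sn v = 0.886170819340102, cn v = 0.4633586936166108, dn v = 0.8258287359702592
m = k² = 0.404950231449
D = 1 − m·sn²u·sn²v = 0.7776926757570108
dn(u+v) = (dn u·dn v − m·sn u·sn v·cn u·cn v)/D = 0.7755015674677997/0.7776926757570108 = 0.9971825524946878

dn(u+v)=0.997182552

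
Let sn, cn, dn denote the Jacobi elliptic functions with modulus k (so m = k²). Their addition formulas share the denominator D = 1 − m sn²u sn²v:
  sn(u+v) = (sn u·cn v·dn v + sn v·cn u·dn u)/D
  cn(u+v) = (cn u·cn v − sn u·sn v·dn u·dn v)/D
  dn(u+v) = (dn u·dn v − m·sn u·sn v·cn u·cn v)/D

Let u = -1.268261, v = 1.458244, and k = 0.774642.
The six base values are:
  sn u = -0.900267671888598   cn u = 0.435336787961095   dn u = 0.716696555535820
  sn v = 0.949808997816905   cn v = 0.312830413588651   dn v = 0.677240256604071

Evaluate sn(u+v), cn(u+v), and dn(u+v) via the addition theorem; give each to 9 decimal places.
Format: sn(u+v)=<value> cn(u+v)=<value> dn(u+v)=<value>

m = k² = 0.600070228164
D = 1 − m·sn²u·sn²v = 0.5612491715820789
sn(u+v) = (sn u·cn v·dn v + sn v·cn u·dn u)/D = 0.1056126401485613/0.5612491715820789 = 0.1881742468338168
cn(u+v) = (cn u·cn v − sn u·sn v·dn u·dn v)/D = 0.5512228250375889/0.5612491715820789 = 0.9821356590759373
dn(u+v) = (dn u·dn v − m·sn u·sn v·cn u·cn v)/D = 0.5552543844212749/0.5612491715820789 = 0.9893188489812723

sn(u+v)=0.188174247 cn(u+v)=0.982135659 dn(u+v)=0.989318849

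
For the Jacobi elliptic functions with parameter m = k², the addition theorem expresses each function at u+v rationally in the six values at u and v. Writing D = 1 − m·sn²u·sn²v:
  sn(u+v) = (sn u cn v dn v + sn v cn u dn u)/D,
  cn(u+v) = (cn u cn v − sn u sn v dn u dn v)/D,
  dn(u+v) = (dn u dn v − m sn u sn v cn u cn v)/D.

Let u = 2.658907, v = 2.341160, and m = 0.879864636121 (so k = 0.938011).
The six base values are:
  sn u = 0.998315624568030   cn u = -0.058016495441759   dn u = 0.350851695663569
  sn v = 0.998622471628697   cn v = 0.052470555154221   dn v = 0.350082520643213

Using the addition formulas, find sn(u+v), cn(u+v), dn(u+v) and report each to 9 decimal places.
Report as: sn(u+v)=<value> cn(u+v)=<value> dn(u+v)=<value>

m = k² = 0.879864636121
D = 1 − m·sn²u·sn²v = 0.1255111661166123
sn(u+v) = (sn u·cn v·dn v + sn v·cn u·dn u)/D = -0.001989062081399685/0.1255111661166123 = -0.01584769023300803
cn(u+v) = (cn u·cn v − sn u·sn v·dn u·dn v)/D = -0.1254954041070357/0.1255111661166123 = -0.9998744174716536
dn(u+v) = (dn u·dn v − m·sn u·sn v·cn u·cn v)/D = 0.125497297786419/0.1255111661166123 = 0.9998895052080038

sn(u+v)=-0.015847690 cn(u+v)=-0.999874417 dn(u+v)=0.999889505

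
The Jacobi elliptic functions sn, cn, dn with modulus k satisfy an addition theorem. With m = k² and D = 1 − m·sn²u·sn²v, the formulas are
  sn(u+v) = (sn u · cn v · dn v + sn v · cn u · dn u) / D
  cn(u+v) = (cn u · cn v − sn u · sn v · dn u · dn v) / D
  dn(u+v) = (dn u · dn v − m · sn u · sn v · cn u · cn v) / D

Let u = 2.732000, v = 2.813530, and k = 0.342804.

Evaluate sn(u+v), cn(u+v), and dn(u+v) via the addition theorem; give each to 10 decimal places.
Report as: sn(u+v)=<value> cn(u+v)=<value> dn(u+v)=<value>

sn(u+v)=-0.7968807170 cn(u+v)=0.6041366757 dn(u+v)=0.9619646677

sn u = 0.4847644819190694, cn u = -0.8746447262001505, dn u = 0.9860955695760282
sn v = 0.4128106847224313, cn v = -0.9108168523797731, dn v = 0.989936375356877
m = k² = 0.117514582416
D = 1 − m·sn²u·sn²v = 0.9952939644344832
sn(u+v) = (sn u·cn v·dn v + sn v·cn u·dn u)/D = -0.7931305679603279/0.9952939644344832 = -0.7968807169557964
cn(u+v) = (cn u·cn v − sn u·sn v·dn u·dn v)/D = 0.6012935870326891/0.9952939644344832 = 0.6041366757150372
dn(u+v) = (dn u·dn v − m·sn u·sn v·cn u·cn v)/D = 0.9574376277265368/0.9952939644344832 = 0.9619646676653404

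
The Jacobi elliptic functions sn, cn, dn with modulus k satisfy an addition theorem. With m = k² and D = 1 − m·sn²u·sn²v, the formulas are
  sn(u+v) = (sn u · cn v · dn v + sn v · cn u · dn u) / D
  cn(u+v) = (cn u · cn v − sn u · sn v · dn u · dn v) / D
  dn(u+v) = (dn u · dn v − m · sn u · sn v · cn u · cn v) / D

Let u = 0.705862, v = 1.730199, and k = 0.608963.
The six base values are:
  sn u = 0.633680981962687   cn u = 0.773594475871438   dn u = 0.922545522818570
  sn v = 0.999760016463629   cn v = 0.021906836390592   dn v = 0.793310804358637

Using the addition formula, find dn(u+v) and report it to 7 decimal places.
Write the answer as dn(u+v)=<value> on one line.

m = k² = 0.370835935369
D = 1 − m·sn²u·sn²v = 0.8511617048773707
dn(u+v) = (dn u·dn v − m·sn u·sn v·cn u·cn v)/D = 0.7278838806914881/0.8511617048773707 = 0.8551652130500355

dn(u+v)=0.8551652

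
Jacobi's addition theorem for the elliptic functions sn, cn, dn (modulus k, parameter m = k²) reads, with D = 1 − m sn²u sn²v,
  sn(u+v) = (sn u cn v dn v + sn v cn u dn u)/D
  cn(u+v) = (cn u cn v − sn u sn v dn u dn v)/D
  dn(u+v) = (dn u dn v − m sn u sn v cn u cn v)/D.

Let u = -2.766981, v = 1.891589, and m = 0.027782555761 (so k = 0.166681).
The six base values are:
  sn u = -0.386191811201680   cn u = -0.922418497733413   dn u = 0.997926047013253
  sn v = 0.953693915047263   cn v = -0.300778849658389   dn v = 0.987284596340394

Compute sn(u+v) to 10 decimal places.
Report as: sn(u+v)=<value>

m = k² = 0.027782555761
D = 1 − m·sn²u·sn²v = 0.996231258590421
sn(u+v) = (sn u·cn v·dn v + sn v·cn u·dn u)/D = -0.7631991131105077/0.996231258590421 = -0.7660862942509622

sn(u+v)=-0.7660862943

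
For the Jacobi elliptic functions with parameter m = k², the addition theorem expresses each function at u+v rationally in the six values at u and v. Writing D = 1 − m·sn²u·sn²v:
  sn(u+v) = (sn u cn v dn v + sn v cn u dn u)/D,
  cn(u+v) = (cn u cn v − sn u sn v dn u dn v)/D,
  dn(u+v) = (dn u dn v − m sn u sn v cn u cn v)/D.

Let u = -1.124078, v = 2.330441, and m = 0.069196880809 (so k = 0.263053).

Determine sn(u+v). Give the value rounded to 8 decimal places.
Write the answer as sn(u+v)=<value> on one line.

sn u = -0.8963105415088117, cn u = 0.4434268972222825, dn u = 0.971807142834735
sn v = 0.7586577648510547, cn v = -0.6514893673968914, dn v = 0.979884142273001
m = k² = 0.069196880809
D = 1 − m·sn²u·sn²v = 0.9680040255788049
sn(u+v) = (sn u·cn v·dn v + sn v·cn u·dn u)/D = 0.8991153188775219/0.9680040255788049 = 0.9288342766342403

sn(u+v)=0.92883428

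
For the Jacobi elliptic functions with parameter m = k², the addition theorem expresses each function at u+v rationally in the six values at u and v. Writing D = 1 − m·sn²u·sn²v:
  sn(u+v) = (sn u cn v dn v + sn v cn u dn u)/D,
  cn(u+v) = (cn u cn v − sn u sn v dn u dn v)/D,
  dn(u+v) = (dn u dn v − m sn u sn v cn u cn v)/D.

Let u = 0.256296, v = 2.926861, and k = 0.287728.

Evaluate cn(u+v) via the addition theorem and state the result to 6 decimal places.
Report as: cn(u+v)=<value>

sn u = 0.2532775655690514, cn u = 0.9673936503716648, dn u = 0.9973410788032751
sn v = 0.2789100878938922, cn v = -0.9603172199179922, dn v = 0.9967747482234546
m = k² = 0.082787401984
D = 1 − m·sn²u·sn²v = 0.9995868705589715
cn(u+v) = (cn u·cn v − sn u·sn v·dn u·dn v)/D = -0.9992313869726489/0.9995868705589715 = -0.9996443694922445

cn(u+v)=-0.999644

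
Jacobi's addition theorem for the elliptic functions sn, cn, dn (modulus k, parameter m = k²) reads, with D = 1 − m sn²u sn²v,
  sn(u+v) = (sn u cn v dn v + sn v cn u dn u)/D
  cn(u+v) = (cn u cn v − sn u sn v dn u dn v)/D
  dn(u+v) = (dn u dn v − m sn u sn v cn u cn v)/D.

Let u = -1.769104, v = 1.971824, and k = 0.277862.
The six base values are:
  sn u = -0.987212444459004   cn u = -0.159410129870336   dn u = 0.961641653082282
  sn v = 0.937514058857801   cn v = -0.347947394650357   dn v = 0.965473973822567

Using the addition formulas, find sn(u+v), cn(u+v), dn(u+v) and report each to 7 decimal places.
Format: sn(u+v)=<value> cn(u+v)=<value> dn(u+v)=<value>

m = k² = 0.077207291044
D = 1 − m·sn²u·sn²v = 0.9338644247417642
sn(u+v) = (sn u·cn v·dn v + sn v·cn u·dn u)/D = 0.1879217649798444/0.9338644247417642 = 0.2012302428500895
cn(u+v) = (cn u·cn v − sn u·sn v·dn u·dn v)/D = 0.9147612661482374/0.9338644247417642 = 0.9795439701016458
dn(u+v) = (dn u·dn v − m·sn u·sn v·cn u·cn v)/D = 0.9324034641661817/0.9338644247417642 = 0.9984355752967177

sn(u+v)=0.2012302 cn(u+v)=0.9795440 dn(u+v)=0.9984356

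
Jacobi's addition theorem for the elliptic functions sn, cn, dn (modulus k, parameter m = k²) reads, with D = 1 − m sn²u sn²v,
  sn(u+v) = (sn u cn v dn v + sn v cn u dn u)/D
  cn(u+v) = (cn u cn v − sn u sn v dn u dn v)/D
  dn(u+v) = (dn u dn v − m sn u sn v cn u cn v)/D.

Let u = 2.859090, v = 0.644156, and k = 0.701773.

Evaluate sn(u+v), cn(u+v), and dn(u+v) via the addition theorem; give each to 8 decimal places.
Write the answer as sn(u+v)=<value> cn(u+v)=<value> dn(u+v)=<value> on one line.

sn u = 0.7138832538337134, cn u = -0.7002647355791879, dn u = 0.8654565494961225
sn v = 0.5843719287506611, cn v = 0.8114859511342339, dn v = 0.912042163841022
m = k² = 0.492485343529
D = 1 − m·sn²u·sn²v = 0.9142910073697921
sn(u+v) = (sn u·cn v·dn v + sn v·cn u·dn u)/D = 0.1741938598823248/0.9142910073697921 = 0.1905234312469517
cn(u+v) = (cn u·cn v − sn u·sn v·dn u·dn v)/D = -0.8975436175120217/0.9142910073697921 = -0.9816826483879035
dn(u+v) = (dn u·dn v − m·sn u·sn v·cn u·cn v)/D = 0.9060818488038003/0.9142910073697921 = 0.9910212847990185

sn(u+v)=0.19052343 cn(u+v)=-0.98168265 dn(u+v)=0.99102128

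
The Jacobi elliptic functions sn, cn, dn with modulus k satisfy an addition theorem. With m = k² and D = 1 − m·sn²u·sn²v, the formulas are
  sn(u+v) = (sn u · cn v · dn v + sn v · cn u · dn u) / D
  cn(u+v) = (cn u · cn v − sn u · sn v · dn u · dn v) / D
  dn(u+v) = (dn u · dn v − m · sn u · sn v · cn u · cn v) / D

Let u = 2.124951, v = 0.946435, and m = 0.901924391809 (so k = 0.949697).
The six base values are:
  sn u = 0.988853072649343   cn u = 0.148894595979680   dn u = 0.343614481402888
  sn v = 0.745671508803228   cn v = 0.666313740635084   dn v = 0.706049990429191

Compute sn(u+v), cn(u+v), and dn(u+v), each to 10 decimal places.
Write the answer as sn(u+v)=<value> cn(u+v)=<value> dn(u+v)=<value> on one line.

m = k² = 0.901924391809
D = 1 − m·sn²u·sn²v = 0.5096244976669371
sn(u+v) = (sn u·cn v·dn v + sn v·cn u·dn u)/D = 0.5033570279952222/0.5096244976669371 = 0.9877017888653167
cn(u+v) = (cn u·cn v − sn u·sn v·dn u·dn v)/D = -0.07967955189441687/0.5096244976669371 = -0.1563495323697942
dn(u+v) = (dn u·dn v − m·sn u·sn v·cn u·cn v)/D = 0.1766297847948916/0.5096244976669371 = 0.3465880969292164

sn(u+v)=0.9877017889 cn(u+v)=-0.1563495324 dn(u+v)=0.3465880969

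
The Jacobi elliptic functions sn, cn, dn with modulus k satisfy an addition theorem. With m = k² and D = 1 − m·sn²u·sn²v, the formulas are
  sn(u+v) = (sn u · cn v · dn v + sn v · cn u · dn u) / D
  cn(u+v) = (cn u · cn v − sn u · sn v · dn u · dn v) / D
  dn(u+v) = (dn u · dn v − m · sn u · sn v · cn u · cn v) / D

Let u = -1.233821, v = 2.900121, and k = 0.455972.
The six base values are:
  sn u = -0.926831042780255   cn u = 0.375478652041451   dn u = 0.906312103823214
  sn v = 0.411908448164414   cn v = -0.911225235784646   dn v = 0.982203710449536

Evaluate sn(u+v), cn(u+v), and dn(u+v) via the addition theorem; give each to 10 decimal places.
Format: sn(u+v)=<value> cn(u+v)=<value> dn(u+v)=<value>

sn(u+v)=0.9999971851 cn(u+v)=-0.0023727291 dn(u+v)=0.8899947785

m = k² = 0.207910464784
D = 1 − m·sn²u·sn²v = 0.9696974699381985
sn(u+v) = (sn u·cn v·dn v + sn v·cn u·dn u)/D = 0.9696947403118371/0.9696974699381985 = 0.999997185074267
cn(u+v) = (cn u·cn v − sn u·sn v·dn u·dn v)/D = -0.002300829437850689/0.9696974699381985 = -0.002372729133754806
dn(u+v) = (dn u·dn v − m·sn u·sn v·cn u·cn v)/D = 0.8630256849490231/0.9696974699381985 = 0.8899947784787209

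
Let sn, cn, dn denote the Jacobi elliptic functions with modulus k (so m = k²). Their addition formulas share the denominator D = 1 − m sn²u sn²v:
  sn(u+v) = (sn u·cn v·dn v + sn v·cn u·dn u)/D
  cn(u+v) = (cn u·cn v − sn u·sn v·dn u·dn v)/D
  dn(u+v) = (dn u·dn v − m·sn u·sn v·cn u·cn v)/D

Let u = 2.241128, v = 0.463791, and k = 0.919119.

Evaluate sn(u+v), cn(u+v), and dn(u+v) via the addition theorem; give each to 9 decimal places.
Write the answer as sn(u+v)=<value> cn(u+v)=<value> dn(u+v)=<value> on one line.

sn(u+v)=0.991207701 cn(u+v)=-0.132315130 dn(u+v)=0.412322775

sn u = 0.9986392167712501, cn u = 0.05215088423511315, dn u = 0.3968851518110616
sn v = 0.4353593804229264, cn v = 0.9002567466438481, dn v = 0.9164509346757195
m = k² = 0.844779736161
D = 1 − m·sn²u·sn²v = 0.8403177900920514
sn(u+v) = (sn u·cn v·dn v + sn v·cn u·dn u)/D = 0.8329294647408975/0.8403177900920514 = 0.9912077008980798
cn(u+v) = (cn u·cn v − sn u·sn v·dn u·dn v)/D = -0.1111867578069933/0.8403177900920514 = -0.1323151302018888
dn(u+v) = (dn u·dn v − m·sn u·sn v·cn u·cn v)/D = 0.3464821630839326/0.8403177900920514 = 0.4123227749896592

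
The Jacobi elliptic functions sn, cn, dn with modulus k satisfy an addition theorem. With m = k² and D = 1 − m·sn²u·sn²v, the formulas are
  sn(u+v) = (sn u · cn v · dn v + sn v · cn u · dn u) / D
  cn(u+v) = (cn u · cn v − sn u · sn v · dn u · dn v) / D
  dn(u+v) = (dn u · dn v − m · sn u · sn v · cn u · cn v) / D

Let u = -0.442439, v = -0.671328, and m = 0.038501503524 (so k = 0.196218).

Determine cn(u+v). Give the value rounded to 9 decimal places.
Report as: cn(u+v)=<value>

sn u = -0.4276620321013005, cn u = 0.903938707158282, dn u = 0.9964729171862972
sn v = -0.6206372710777313, cn v = 0.7840978113406431, dn v = 0.9925570925140773
m = k² = 0.038501503524
D = 1 − m·sn²u·sn²v = 0.9972875934444921
cn(u+v) = (cn u·cn v − sn u·sn v·dn u·dn v)/D = 0.4462580852009726/0.9972875934444921 = 0.4474718106736488

cn(u+v)=0.447471811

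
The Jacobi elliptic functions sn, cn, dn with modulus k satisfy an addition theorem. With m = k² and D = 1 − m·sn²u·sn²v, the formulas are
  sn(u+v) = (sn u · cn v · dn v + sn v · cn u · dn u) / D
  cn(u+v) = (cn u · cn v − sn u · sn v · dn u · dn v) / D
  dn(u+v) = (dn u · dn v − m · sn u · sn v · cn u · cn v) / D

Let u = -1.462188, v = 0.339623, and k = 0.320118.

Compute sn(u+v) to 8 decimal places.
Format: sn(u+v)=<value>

sn u = -0.9897300021740529, cn u = 0.1429493714451005, dn u = 0.9484822110667435
sn v = 0.3325154653628708, cn v = 0.9430978026135537, dn v = 0.9943186789565651
m = k² = 0.102475533924
D = 1 − m·sn²u·sn²v = 0.9889011659172361
sn(u+v) = (sn u·cn v·dn v + sn v·cn u·dn u)/D = -0.8830250878558975/0.9889011659172361 = -0.892935632285219

sn(u+v)=-0.89293563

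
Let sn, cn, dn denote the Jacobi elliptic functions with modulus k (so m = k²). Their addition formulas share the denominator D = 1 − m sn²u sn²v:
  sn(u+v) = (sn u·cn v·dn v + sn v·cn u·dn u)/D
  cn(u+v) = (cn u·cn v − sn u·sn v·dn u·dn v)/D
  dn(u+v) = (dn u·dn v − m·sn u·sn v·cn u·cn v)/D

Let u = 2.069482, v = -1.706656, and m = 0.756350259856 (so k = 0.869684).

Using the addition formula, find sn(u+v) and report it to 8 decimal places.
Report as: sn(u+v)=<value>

sn u = 0.9988136993303325, cn u = 0.04869490763987758, dn u = 0.4954222374548825
sn v = -0.972782810056426, cn v = 0.2317188047153778, dn v = 0.5331612437424167
m = k² = 0.756350259856
D = 1 − m·sn²u·sn²v = 0.2859580680819097
sn(u+v) = (sn u·cn v·dn v + sn v·cn u·dn u)/D = 0.09992898849471561/0.2859580680819097 = 0.3494532928026775

sn(u+v)=0.34945329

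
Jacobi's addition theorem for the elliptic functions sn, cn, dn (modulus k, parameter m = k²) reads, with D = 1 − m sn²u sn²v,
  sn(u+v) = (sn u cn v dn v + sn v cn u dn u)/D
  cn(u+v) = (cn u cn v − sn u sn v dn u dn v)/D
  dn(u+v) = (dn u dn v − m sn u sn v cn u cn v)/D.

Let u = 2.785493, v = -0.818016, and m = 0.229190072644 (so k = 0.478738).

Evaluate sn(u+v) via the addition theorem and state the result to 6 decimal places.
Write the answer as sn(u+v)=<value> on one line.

sn(u+v)=0.966922

sn u = 0.5289781366437074, cn u = -0.8486354523309471, dn u = 0.9674029782184969
sn v = -0.7172179839900603, cn v = 0.6968488813517846, dn v = 0.939204052136118
m = k² = 0.229190072644
D = 1 − m·sn²u·sn²v = 0.9670106628987074
sn(u+v) = (sn u·cn v·dn v + sn v·cn u·dn u)/D = 0.9350235683905859/0.9670106628987074 = 0.9669216734257748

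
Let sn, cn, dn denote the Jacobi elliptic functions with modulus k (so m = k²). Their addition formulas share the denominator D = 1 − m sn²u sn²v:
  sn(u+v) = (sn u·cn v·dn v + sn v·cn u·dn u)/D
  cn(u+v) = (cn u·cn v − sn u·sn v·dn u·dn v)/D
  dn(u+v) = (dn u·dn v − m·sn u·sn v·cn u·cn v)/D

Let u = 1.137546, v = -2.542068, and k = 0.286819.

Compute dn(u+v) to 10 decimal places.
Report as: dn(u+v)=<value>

sn u = 0.9009675046358789, cn u = 0.4338865699583216, dn u = 0.9660341066300062
sn v = -0.6159455951215645, cn v = -0.7877886923854275, dn v = 0.9842710567890608
m = k² = 0.082265138761
D = 1 − m·sn²u·sn²v = 0.9746651231802553
dn(u+v) = (dn u·dn v − m·sn u·sn v·cn u·cn v)/D = 0.9352347885469889/0.9746651231802553 = 0.959544736242733

dn(u+v)=0.9595447362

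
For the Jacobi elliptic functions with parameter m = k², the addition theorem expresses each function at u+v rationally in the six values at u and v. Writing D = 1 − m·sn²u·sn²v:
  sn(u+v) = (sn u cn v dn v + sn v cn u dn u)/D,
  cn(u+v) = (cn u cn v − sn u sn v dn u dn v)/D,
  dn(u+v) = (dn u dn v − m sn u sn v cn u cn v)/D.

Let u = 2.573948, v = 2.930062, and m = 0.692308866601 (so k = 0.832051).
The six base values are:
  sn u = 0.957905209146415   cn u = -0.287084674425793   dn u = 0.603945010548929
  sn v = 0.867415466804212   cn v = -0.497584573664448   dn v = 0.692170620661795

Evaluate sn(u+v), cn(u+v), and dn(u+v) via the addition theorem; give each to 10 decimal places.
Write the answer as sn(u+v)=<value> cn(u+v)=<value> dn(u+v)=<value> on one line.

m = k² = 0.692308866601
D = 1 − m·sn²u·sn²v = 0.5220314874524758
sn(u+v) = (sn u·cn v·dn v + sn v·cn u·dn u)/D = -0.4803108174781956/0.5220314874524758 = -0.9200801657044139
cn(u+v) = (cn u·cn v − sn u·sn v·dn u·dn v)/D = -0.2044954583976668/0.5220314874524758 = -0.3917301222491554
dn(u+v) = (dn u·dn v − m·sn u·sn v·cn u·cn v)/D = 0.3358604914492541/0.5220314874524758 = 0.6433720944463715

sn(u+v)=-0.9200801657 cn(u+v)=-0.3917301222 dn(u+v)=0.6433720944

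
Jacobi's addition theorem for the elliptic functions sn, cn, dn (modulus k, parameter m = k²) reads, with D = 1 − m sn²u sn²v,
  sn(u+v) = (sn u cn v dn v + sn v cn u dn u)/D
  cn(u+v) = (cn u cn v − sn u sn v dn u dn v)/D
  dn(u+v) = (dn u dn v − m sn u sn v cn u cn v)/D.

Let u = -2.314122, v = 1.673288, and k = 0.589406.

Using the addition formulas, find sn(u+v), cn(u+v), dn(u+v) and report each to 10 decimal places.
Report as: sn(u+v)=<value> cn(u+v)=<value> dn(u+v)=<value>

sn(u+v)=-0.5866107483 cn(u+v)=0.8098690202 dn(u+v)=0.9383259707

sn u = -0.8915615665583109, cn u = -0.4528995175931309, dn u = 0.8507987039607006
sn v = 0.9984272659593885, cn v = 0.05606241690170456, dn v = 0.8085124870412187
m = k² = 0.347399432836
D = 1 − m·sn²u·sn²v = 0.7247263461068271
sn(u+v) = (sn u·cn v·dn v + sn v·cn u·dn u)/D = -0.4251322642177255/0.7247263461068271 = -0.5866107483210768
cn(u+v) = (cn u·cn v − sn u·sn v·dn u·dn v)/D = 0.5869334158679863/0.7247263461068271 = 0.8098690202459817
dn(u+v) = (dn u·dn v − m·sn u·sn v·cn u·cn v)/D = 0.6800295522041059/0.7247263461068271 = 0.9383259707021431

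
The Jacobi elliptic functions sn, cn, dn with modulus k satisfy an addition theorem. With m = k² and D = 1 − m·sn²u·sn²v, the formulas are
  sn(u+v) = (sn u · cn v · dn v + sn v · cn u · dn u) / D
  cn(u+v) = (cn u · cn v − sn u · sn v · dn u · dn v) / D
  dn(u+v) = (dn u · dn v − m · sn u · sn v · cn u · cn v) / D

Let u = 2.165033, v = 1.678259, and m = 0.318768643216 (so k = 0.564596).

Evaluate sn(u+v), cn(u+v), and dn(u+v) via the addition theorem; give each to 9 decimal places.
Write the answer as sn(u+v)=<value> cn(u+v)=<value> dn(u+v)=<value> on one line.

sn(u+v)=-0.380282231 cn(u+v)=-0.924870491 dn(u+v)=0.976678764

sn u = 0.9334761648072599, cn u = -0.358639442527909, dn u = 0.8498423952827764
sn v = 0.999254728261258, cn v = 0.03860036330812784, dn v = 0.8256550843132475
m = k² = 0.318768643216
D = 1 − m·sn²u·sn²v = 0.7226459676756895
sn(u+v) = (sn u·cn v·dn v + sn v·cn u·dn u)/D = -0.2748094211448286/0.7226459676756895 = -0.3802822314621398
cn(u+v) = (cn u·cn v − sn u·sn v·dn u·dn v)/D = -0.6683539306744428/0.7226459676756895 = -0.9248704906278368
dn(u+v) = (dn u·dn v − m·sn u·sn v·cn u·cn v)/D = 0.7057929704854319/0.7226459676756895 = 0.9766787639534426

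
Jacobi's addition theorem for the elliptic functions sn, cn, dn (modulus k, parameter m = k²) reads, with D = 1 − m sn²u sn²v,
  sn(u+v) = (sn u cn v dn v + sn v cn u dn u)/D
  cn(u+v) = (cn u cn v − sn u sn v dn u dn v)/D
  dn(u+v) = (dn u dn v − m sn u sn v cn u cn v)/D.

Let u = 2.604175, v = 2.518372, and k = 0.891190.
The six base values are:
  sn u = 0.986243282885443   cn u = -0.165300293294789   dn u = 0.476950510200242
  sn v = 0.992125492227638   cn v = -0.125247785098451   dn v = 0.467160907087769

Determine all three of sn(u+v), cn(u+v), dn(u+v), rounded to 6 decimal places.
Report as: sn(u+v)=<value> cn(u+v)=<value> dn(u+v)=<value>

m = k² = 0.7942196161
D = 1 − m·sn²u·sn²v = 0.2396002882802121
sn(u+v) = (sn u·cn v·dn v + sn v·cn u·dn u)/D = -0.1359251839898512/0.2396002882802121 = -0.5672997514547517
cn(u+v) = (cn u·cn v − sn u·sn v·dn u·dn v)/D = -0.1973135639059967/0.2396002882802121 = -0.823511379398838
dn(u+v) = (dn u·dn v − m·sn u·sn v·cn u·cn v)/D = 0.2067234142815943/0.2396002882802121 = 0.8627844973201021

sn(u+v)=-0.567300 cn(u+v)=-0.823511 dn(u+v)=0.862784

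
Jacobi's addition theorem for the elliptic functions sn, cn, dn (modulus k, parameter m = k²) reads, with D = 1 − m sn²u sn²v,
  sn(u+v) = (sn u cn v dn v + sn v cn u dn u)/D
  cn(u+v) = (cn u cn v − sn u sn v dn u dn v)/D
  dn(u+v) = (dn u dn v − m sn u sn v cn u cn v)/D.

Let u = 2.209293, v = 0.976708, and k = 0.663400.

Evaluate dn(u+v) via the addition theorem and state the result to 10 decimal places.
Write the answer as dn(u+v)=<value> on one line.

dn(u+v)=0.9624921226

sn u = 0.9538453013629902, cn u = -0.3002984200220614, dn u = 0.7743308338850347
sn v = 0.7959929962955199, cn v = 0.60530583166568, dn v = 0.8492059727972068
m = k² = 0.44009956
D = 1 − m·sn²u·sn²v = 0.7462971669996023
dn(u+v) = (dn u·dn v − m·sn u·sn v·cn u·cn v)/D = 0.7183051443626412/0.7462971669996023 = 0.9624921226091482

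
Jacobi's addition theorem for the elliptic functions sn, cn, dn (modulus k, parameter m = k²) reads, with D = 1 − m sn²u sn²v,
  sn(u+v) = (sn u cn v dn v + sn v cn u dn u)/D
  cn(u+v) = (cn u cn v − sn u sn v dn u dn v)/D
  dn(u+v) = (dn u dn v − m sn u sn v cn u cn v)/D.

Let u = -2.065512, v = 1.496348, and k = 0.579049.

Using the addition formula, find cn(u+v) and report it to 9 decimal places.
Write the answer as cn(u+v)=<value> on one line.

cn(u+v)=0.847495973

sn u = -0.9635093384783166, cn u = -0.2676747180162457, dn u = 0.8298953287765182
sn v = 0.9809905243308144, cn v = 0.1940556393747781, dn v = 0.8229998547867026
m = k² = 0.335297744401
D = 1 − m·sn²u·sn²v = 0.7004480760922692
cn(u+v) = (cn u·cn v − sn u·sn v·dn u·dn v)/D = 0.5936269235925266/0.7004480760922692 = 0.8474959727269332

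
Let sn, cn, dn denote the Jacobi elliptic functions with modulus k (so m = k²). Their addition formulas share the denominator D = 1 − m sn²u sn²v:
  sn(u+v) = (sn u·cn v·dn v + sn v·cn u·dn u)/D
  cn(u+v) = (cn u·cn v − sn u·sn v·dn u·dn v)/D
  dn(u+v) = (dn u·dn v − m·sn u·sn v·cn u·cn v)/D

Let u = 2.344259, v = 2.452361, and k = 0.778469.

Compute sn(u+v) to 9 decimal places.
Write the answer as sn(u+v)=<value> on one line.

sn(u+v)=-0.734728092

sn u = 0.9695748665548047, cn u = -0.2447949716502211, dn u = 0.6559734357258491
sn v = 0.949507689586002, cn v = -0.3137437607619513, dn v = 0.6735273505114669
m = k² = 0.606013983961
D = 1 − m·sn²u·sn²v = 0.4863795388207142
sn(u+v) = (sn u·cn v·dn v + sn v·cn u·dn u)/D = -0.3573567106905312/0.4863795388207142 = -0.734728092298014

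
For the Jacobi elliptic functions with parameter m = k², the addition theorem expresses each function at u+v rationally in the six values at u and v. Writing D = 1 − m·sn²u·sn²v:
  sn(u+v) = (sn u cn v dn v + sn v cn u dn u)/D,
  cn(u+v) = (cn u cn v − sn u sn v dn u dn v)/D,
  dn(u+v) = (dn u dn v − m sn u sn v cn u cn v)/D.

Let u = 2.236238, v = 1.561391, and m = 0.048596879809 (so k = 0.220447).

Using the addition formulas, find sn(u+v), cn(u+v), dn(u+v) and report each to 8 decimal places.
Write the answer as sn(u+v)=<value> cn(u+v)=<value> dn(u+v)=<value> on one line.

sn u = 0.8069086390786934, cn u = -0.5906762634304606, dn u = 0.9840520799951385
sn v = 0.9995991491921683, cn v = 0.02831149827001805, dn v = 0.9754189215816176
m = k² = 0.048596879809
D = 1 − m·sn²u·sn²v = 0.9683838581033226
sn(u+v) = (sn u·cn v·dn v + sn v·cn u·dn u)/D = -0.5587399657104383/0.9683838581033226 = -0.5769819075720519
cn(u+v) = (cn u·cn v − sn u·sn v·dn u·dn v)/D = -0.7909342244162748/0.9683838581033226 = -0.8167569273256984
dn(u+v) = (dn u·dn v − m·sn u·sn v·cn u·cn v)/D = 0.9605185160909101/0.9683838581033226 = 0.9918778674937669

sn(u+v)=-0.57698191 cn(u+v)=-0.81675693 dn(u+v)=0.99187787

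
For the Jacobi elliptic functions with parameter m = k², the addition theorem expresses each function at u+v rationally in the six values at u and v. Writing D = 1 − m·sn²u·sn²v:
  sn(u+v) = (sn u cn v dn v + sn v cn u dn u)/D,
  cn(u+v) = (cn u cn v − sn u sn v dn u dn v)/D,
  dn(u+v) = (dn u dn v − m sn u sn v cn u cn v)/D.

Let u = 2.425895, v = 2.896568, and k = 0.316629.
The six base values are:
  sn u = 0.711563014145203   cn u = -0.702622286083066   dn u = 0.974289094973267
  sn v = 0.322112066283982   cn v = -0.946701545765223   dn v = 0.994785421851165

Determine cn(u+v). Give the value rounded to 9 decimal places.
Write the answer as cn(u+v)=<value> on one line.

cn(u+v)=0.445373725

m = k² = 0.100253923641
D = 1 − m·sn²u·sn²v = 0.9947332573443229
cn(u+v) = (cn u·cn v − sn u·sn v·dn u·dn v)/D = 0.4430280564805114/0.9947332573443229 = 0.4453737252771463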